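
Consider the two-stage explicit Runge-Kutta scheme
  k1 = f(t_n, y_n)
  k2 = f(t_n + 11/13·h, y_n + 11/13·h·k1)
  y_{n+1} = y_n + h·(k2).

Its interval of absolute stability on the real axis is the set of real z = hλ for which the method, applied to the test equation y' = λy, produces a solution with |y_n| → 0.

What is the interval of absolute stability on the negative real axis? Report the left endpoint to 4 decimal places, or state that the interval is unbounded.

With y'=λy (z=hλ):
  k1=λy_n ⇒ h·k1=z·y_n;  k2=λ(1+11/13z)y_n ⇒ h·k2=z(1+11/13z)y_n
  y_{n+1}/y_n = 1 + z(1+11/13z) = 1 + z + 11/13z²
  R(z) = 1 + z + 11/13z².

Find x<0 with |R(x)|<1.
x=-0.86: |R|=0.7658
R=1: x+11/13x²=0 ⇒ x=−13/11=-1.1818; min R=1−1/(4·11/13)=0.7045>−1
Confirm numerically:
  x=-1.106: |R|=0.92905 <1
  x=-1.008: |R|=0.85175 <1
  x=-0.627: |R|=0.70565 <1
  x=-0.613: |R|=0.70496 <1
  x=-1.369: |R|=1.21683 >1
  x=-1.315: |R|=1.14819 >1
So |R|<1 on (-1.1818, 0).

(-1.1818, 0).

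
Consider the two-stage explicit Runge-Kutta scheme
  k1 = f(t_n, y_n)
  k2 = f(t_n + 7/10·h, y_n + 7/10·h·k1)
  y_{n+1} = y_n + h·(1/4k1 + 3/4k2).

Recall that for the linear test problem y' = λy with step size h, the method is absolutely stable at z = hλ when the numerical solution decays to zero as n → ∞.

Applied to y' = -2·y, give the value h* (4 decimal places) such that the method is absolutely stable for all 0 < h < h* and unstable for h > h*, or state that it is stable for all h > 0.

With y'=λy (z=hλ):
  k1=λy_n ⇒ h·k1=z·y_n;  k2=λ(1+7/10z)y_n ⇒ h·k2=z(1+7/10z)y_n
  y_{n+1}/y_n = 1 + 1/4z + 3/4z(1+7/10z) = 1 + z + 21/40z²
  Hence R(z) = 1 + z + 21/40z².

Boundary: |R(x)|=1, x<0.
x=-0.99: |R|=0.5246
R=1: x+21/40x²=0 ⇒ x=−40/21=-1.9048; min R=1−1/(4·21/40)=0.5238>−1
Confirm numerically:
  x=-1.146: |R|=0.54349 <1
  x=-1.096: |R|=0.53464 <1
  x=-0.879: |R|=0.52664 <1
  x=-0.841: |R|=0.53032 <1
  x=-2.494: |R|=1.77152 >1
  x=-2.360: |R|=1.56404 >1
  x=-2.003: |R|=1.10330 >1
So |R|<1 on (-1.9048, 0).

(-1.9048,0); λ=-2 ⇒ h* = (40/21)/2 = 0.9524.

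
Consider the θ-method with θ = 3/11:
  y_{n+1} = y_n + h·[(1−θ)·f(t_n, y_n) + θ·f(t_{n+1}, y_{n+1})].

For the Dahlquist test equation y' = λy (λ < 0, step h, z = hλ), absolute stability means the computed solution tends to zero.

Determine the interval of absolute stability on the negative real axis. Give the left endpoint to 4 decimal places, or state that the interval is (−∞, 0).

(-4.4000, 0).

Test eqn y'=λy, z=hλ:
  y_{n+1} = y_n + z·[8/11·y_n + 3/11·y_{n+1}] ⇒ (1 − 3/11z)y_{n+1} = (1 + 8/11z)y_n
  Hence R(z) = (1 + 8/11z)/(1 − 3/11z).

Solve |R(x)|<1 on ℝ⁻.
x=-0.71: |R|=0.4052
R=−1: 1+8/11x = −1+3/11x ⇒ -5/11x=2 ⇒ x=2/(-5/11)=-4.4000
Confirm numerically:
  x=-2.651: |R|=0.53860 <1
  x=-2.529: |R|=0.49669 <1
  x=-1.980: |R|=0.28571 <1
  x=-4.970: |R|=1.11000 >1
  x=-4.925: |R|=1.10184 >1
  x=-4.820: |R|=1.08248 >1
Interval (-4.4000, 0).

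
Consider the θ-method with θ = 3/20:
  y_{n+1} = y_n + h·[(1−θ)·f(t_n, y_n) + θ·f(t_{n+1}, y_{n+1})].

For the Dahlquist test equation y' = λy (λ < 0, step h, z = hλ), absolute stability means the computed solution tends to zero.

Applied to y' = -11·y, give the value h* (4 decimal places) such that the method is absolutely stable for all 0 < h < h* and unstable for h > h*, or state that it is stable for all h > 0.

On y'=λy, z=hλ:
  y_{n+1} = y_n + z·[17/20·y_n + 3/20·y_{n+1}] ⇒ (1 − 3/20z)y_{n+1} = (1 + 17/20z)y_n
  so R(z) = (1 + 17/20z)/(1 − 3/20z).

Find x<0 with |R(x)|<1.
x=-0.75: |R|=0.3258
R=−1: 1+17/20x = −1+3/20x ⇒ -7/10x=2 ⇒ x=2/(-7/10)=-2.8571
Confirm numerically:
  x=-2.577: |R|=0.85857 <1
  x=-2.393: |R|=0.76092 <1
  x=-1.599: |R|=0.28967 <1
  x=-1.500: |R|=0.22449 <1
  x=-3.238: |R|=1.17944 >1
  x=-3.061: |R|=1.09780 >1
Interval (-2.8571, 0).

(-2.8571,0); λ=-11 ⇒ h* = (20/7)/11 = 0.2597.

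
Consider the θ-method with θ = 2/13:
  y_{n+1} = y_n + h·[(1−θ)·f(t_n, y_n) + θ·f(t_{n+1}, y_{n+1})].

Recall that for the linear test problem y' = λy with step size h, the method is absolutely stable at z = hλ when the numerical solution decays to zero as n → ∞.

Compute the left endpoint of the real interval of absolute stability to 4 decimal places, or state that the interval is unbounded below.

With y'=λy (z=hλ):
  y_{n+1} = y_n + z·[11/13·y_n + 2/13·y_{n+1}] ⇒ (1 − 2/13z)y_{n+1} = (1 + 11/13z)y_n
  so R(z) = (1 + 11/13z)/(1 − 2/13z).

Find x<0 with |R(x)|<1.
x=-1.24: |R|=0.0413
R=−1: 1+11/13x = −1+2/13x ⇒ -9/13x=2 ⇒ x=2/(-9/13)=-2.8889
Confirm numerically:
  x=-2.250: |R|=0.67143 <1
  x=-1.585: |R|=0.27427 <1
  x=-1.498: |R|=0.21743 <1
  x=-3.444: |R|=1.25121 >1
  x=-3.225: |R|=1.15553 >1
  x=-2.914: |R|=1.01200 >1
So |R|<1 on (-2.8889, 0).

left endpoint -2.8889.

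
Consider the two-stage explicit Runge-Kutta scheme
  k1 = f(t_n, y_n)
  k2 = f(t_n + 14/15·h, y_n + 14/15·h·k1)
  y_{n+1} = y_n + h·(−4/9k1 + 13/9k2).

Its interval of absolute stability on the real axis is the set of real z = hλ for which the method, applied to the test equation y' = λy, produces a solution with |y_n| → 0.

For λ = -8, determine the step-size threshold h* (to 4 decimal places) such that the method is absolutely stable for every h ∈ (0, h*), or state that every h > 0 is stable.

Set f=λy, z=hλ:
  k1=λy_n ⇒ h·k1=z·y_n;  k2=λ(1+14/15z)y_n ⇒ h·k2=z(1+14/15z)y_n
  y_{n+1}/y_n = 1 − 4/9z + 13/9z(1+14/15z) = 1 + z + 182/135z²
  Hence R(z) = 1 + z + 182/135z².

Boundary: |R(x)|=1, x<0.
x=-1.75: |R|=3.3787
R=1: x+182/135x²=0 ⇒ x=−135/182=-0.7418; min R=1−1/(4·182/135)=0.8146>−1
Confirm numerically:
  x=-0.607: |R|=0.88972 <1
  x=-0.419: |R|=0.81768 <1
  x=-0.379: |R|=0.81465 <1
  x=-0.361: |R|=0.81469 <1
  x=-1.104: |R|=1.53914 >1
  x=-0.993: |R|=1.33634 >1
  x=-0.935: |R|=1.24358 >1
Stable set (-0.7418, 0).

(-0.7418,0); λ=-8 ⇒ h* = (135/182)/8 = 0.0927.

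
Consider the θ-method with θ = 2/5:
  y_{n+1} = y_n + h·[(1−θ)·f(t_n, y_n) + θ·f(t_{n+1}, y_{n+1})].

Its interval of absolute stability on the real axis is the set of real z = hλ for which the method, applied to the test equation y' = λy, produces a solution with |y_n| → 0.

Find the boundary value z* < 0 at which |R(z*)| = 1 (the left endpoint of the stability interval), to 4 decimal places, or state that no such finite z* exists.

left endpoint -10.0000.

Test eqn y'=λy, z=hλ:
  y_{n+1} = y_n + z·[3/5·y_n + 2/5·y_{n+1}] ⇒ (1 − 2/5z)y_{n+1} = (1 + 3/5z)y_n
  ⇒ R(z) = (1 + 3/5z)/(1 − 2/5z).

Find x<0 with |R(x)|<1.
x=-1.05: |R|=0.2606
R=−1: 1+3/5x = −1+2/5x ⇒ -1/5x=2 ⇒ x=2/(-1/5)=-10.0000
Confirm numerically:
  x=-9.102: |R|=0.96130 <1
  x=-8.697: |R|=0.94181 <1
  x=-5.975: |R|=0.76254 <1
  x=-10.337: |R|=1.01313 >1
  x=-10.249: |R|=1.00977 >1
Interval (-10.0000, 0).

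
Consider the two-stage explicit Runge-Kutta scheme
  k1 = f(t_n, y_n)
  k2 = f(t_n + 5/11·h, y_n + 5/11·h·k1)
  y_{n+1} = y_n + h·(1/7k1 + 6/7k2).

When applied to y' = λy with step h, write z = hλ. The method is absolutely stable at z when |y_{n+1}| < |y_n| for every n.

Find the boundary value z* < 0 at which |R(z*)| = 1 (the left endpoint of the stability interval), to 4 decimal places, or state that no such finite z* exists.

Test eqn y'=λy, z=hλ:
  k1=λy_n ⇒ h·k1=z·y_n;  k2=λ(1+5/11z)y_n ⇒ h·k2=z(1+5/11z)y_n
  y_{n+1}/y_n = 1 + 1/7z + 6/7z(1+5/11z) = 1 + z + 30/77z²
  Hence R(z) = 1 + z + 30/77z².

Boundary: |R(x)|=1, x<0.
x=-0.99: |R|=0.3919
R=1: x+30/77x²=0 ⇒ x=−77/30=-2.5667; min R=1−1/(4·30/77)=0.3583>−1
Confirm numerically:
  x=-2.066: |R|=0.59700 <1
  x=-1.630: |R|=0.40516 <1
  x=-1.428: |R|=0.36649 <1
  x=-2.991: |R|=1.49449 >1
  x=-2.663: |R|=1.09995 >1
Interval (-2.5667, 0).

left endpoint -2.5667.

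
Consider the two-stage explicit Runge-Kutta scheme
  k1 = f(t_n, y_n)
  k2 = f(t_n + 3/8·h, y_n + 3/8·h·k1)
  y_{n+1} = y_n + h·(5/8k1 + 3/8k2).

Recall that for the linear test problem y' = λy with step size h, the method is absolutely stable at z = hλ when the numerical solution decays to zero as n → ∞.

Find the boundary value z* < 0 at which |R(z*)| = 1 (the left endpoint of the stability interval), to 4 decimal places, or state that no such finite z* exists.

z* = -7.1111.

With y'=λy (z=hλ):
  k1=λy_n ⇒ h·k1=z·y_n;  k2=λ(1+3/8z)y_n ⇒ h·k2=z(1+3/8z)y_n
  y_{n+1}/y_n = 1 + 5/8z + 3/8z(1+3/8z) = 1 + z + 9/64z²
  Hence R(z) = 1 + z + 9/64z².

Find x<0 with |R(x)|<1.
x=-1.09: |R|=0.0771
R=1: x+9/64x²=0 ⇒ x=−64/9=-7.1111; min R=1−1/(4·9/64)=-0.7778>−1
Confirm numerically:
  x=-6.091: |R|=0.12623 <1
  x=-3.985: |R|=0.75184 <1
  x=-3.850: |R|=0.76559 <1
  x=-3.353: |R|=0.77201 <1
  x=-7.616: |R|=1.54074 >1
  x=-7.161: |R|=1.05024 >1
So |R|<1 on (-7.1111, 0).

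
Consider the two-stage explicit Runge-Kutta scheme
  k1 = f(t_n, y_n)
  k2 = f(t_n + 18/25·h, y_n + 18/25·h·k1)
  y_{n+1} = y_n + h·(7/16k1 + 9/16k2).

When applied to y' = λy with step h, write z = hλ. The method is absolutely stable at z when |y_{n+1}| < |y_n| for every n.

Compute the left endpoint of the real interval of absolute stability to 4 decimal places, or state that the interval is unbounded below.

Test eqn y'=λy, z=hλ:
  k1=λy_n ⇒ h·k1=z·y_n;  k2=λ(1+18/25z)y_n ⇒ h·k2=z(1+18/25z)y_n
  y_{n+1}/y_n = 1 + 7/16z + 9/16z(1+18/25z) = 1 + z + 81/200z²
  R(z) = 1 + z + 81/200z².

Solve |R(x)|<1 on ℝ⁻.
x=-1.7: |R|=0.4705
R=1: x+81/200x²=0 ⇒ x=−200/81=-2.4691; min R=1−1/(4·81/200)=0.3827>−1
Confirm numerically:
  x=-1.955: |R|=0.59292 <1
  x=-1.888: |R|=0.55564 <1
  x=-1.476: |R|=0.40632 <1
  x=-1.358: |R|=0.38889 <1
  x=-2.691: |R|=1.24180 >1
  x=-2.594: |R|=1.13118 >1
  x=-2.540: |R|=1.07290 >1
So |R|<1 on (-2.4691, 0).

left endpoint -2.4691.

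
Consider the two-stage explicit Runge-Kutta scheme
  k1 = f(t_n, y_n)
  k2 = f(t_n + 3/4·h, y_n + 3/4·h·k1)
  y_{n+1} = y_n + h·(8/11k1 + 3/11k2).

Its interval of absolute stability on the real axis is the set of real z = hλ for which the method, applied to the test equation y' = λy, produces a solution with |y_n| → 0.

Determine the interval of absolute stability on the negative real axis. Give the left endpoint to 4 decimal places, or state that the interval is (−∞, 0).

With y'=λy (z=hλ):
  k1=λy_n ⇒ h·k1=z·y_n;  k2=λ(1+3/4z)y_n ⇒ h·k2=z(1+3/4z)y_n
  y_{n+1}/y_n = 1 + 8/11z + 3/11z(1+3/4z) = 1 + z + 9/44z²
  ⇒ R(z) = 1 + z + 9/44z².

Boundary: |R(x)|=1, x<0.
x=-0.53: |R|=0.5275
R=1: x+9/44x²=0 ⇒ x=−44/9=-4.8889; min R=1−1/(4·9/44)=-0.2222>−1
Confirm numerically:
  x=-4.152: |R|=0.37418 <1
  x=-2.855: |R|=0.18774 <1
  x=-2.548: |R|=0.22003 <1
  x=-5.410: |R|=1.57666 >1
  x=-5.071: |R|=1.18889 >1
  x=-5.002: |R|=1.11573 >1
So |R|<1 on (-4.8889, 0).

(-4.8889, 0).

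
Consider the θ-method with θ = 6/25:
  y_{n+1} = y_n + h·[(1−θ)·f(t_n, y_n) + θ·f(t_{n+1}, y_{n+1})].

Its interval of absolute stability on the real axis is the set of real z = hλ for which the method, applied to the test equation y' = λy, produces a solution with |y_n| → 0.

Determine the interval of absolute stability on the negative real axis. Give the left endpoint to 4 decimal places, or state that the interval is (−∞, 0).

z∈(-3.8462,0).

With y'=λy (z=hλ):
  y_{n+1} = y_n + z·[19/25·y_n + 6/25·y_{n+1}] ⇒ (1 − 6/25z)y_{n+1} = (1 + 19/25z)y_n
  Hence R(z) = (1 + 19/25z)/(1 − 6/25z).

Solve |R(x)|<1 on ℝ⁻.
x=-0.49: |R|=0.5616
R=−1: 1+19/25x = −1+6/25x ⇒ -13/25x=2 ⇒ x=2/(-13/25)=-3.8462
Confirm numerically:
  x=-2.631: |R|=0.61269 <1
  x=-2.543: |R|=0.57919 <1
  x=-2.075: |R|=0.38518 <1
  x=-1.783: |R|=0.24867 <1
  x=-4.330: |R|=1.12338 >1
  x=-3.973: |R|=1.03376 >1
  x=-3.952: |R|=1.02825 >1
Interval (-3.8462, 0).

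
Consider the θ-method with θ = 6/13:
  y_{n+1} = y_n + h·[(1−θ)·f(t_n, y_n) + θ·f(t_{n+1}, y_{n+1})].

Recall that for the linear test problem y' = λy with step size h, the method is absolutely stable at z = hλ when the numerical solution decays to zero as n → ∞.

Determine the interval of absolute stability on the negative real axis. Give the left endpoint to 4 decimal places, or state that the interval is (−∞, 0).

z∈(-26.0000,0).

Set f=λy, z=hλ:
  y_{n+1} = y_n + z·[7/13·y_n + 6/13·y_{n+1}] ⇒ (1 − 6/13z)y_{n+1} = (1 + 7/13z)y_n
  R(z) = (1 + 7/13z)/(1 − 6/13z).

Need |R(x)|<1, x<0.
x=-1.73: |R|=0.0381
R=−1: 1+7/13x = −1+6/13x ⇒ -1/13x=2 ⇒ x=2/(-1/13)=-26.0000
Confirm numerically:
  x=-22.116: |R|=0.97334 <1
  x=-16.726: |R|=0.91819 <1
  x=-10.654: |R|=0.80050 <1
  x=-26.393: |R|=1.00229 >1
  x=-26.361: |R|=1.00211 >1
  x=-26.236: |R|=1.00138 >1
Interval (-26.0000, 0).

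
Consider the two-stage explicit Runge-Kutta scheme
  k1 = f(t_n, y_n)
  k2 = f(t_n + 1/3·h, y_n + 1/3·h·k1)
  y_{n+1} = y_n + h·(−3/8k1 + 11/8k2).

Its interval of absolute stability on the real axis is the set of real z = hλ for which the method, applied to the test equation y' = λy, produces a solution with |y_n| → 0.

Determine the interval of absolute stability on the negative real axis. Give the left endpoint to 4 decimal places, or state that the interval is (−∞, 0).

With y'=λy (z=hλ):
  k1=λy_n ⇒ h·k1=z·y_n;  k2=λ(1+1/3z)y_n ⇒ h·k2=z(1+1/3z)y_n
  y_{n+1}/y_n = 1 − 3/8z + 11/8z(1+1/3z) = 1 + z + 11/24z²
  ⇒ R(z) = 1 + z + 11/24z².

Solve |R(x)|<1 on ℝ⁻.
x=-1.63: |R|=0.5877
R=1: x+11/24x²=0 ⇒ x=−24/11=-2.1818; min R=1−1/(4·11/24)=0.4545>−1
Confirm numerically:
  x=-2.154: |R|=0.97254 <1
  x=-2.064: |R|=0.88854 <1
  x=-1.885: |R|=0.74356 <1
  x=-1.791: |R|=0.67919 <1
  x=-2.554: |R|=1.43567 >1
  x=-2.512: |R|=1.38015 >1
  x=-2.313: |R|=1.13907 >1
Interval (-2.1818, 0).

z∈(-2.1818,0).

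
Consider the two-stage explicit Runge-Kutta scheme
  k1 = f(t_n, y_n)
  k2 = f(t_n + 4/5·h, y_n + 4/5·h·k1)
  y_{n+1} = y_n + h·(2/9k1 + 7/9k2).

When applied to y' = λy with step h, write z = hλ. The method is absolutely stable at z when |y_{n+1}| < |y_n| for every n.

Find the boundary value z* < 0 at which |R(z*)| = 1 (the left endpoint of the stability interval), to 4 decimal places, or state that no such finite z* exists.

On y'=λy, z=hλ:
  k1=λy_n ⇒ h·k1=z·y_n;  k2=λ(1+4/5z)y_n ⇒ h·k2=z(1+4/5z)y_n
  y_{n+1}/y_n = 1 + 2/9z + 7/9z(1+4/5z) = 1 + z + 28/45z²
  Hence R(z) = 1 + z + 28/45z².

Find x<0 with |R(x)|<1.
x=-0.52: |R|=0.6482
R=1: x+28/45x²=0 ⇒ x=−45/28=-1.6071; min R=1−1/(4·28/45)=0.5982>−1
Confirm numerically:
  x=-1.568: |R|=0.96181 <1
  x=-1.012: |R|=0.62525 <1
  x=-0.811: |R|=0.59825 <1
  x=-1.813: |R|=1.23223 >1
  x=-1.713: |R|=1.11283 >1
Interval (-1.6071, 0).

left endpoint -1.6071.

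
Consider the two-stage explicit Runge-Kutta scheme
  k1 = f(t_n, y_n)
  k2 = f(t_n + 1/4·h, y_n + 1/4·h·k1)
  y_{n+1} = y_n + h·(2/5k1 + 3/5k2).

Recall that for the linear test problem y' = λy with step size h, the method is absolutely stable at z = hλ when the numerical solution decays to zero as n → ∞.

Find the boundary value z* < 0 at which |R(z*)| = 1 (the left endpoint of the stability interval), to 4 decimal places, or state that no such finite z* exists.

left endpoint -6.6667.

With y'=λy (z=hλ):
  k1=λy_n ⇒ h·k1=z·y_n;  k2=λ(1+1/4z)y_n ⇒ h·k2=z(1+1/4z)y_n
  y_{n+1}/y_n = 1 + 2/5z + 3/5z(1+1/4z) = 1 + z + 3/20z²
  so R(z) = 1 + z + 3/20z².

Need |R(x)|<1, x<0.
x=-0.61: |R|=0.4458
R=1: x+3/20x²=0 ⇒ x=−20/3=-6.6667; min R=1−1/(4·3/20)=-0.6667>−1
Confirm numerically:
  x=-6.624: |R|=0.95761 <1
  x=-5.990: |R|=0.39201 <1
  x=-3.614: |R|=0.65485 <1
  x=-2.872: |R|=0.63474 <1
  x=-7.133: |R|=1.49895 >1
  x=-6.816: |R|=1.15268 >1
  x=-6.748: |R|=1.08233 >1
So |R|<1 on (-6.6667, 0).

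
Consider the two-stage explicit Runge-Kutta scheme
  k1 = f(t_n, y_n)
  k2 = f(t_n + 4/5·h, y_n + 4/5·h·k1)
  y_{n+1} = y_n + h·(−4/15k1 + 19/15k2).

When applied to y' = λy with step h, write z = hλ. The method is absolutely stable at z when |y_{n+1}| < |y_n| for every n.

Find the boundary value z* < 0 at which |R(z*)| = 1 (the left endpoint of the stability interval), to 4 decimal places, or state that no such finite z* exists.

left endpoint -0.9868.

On y'=λy, z=hλ:
  k1=λy_n ⇒ h·k1=z·y_n;  k2=λ(1+4/5z)y_n ⇒ h·k2=z(1+4/5z)y_n
  y_{n+1}/y_n = 1 − 4/15z + 19/15z(1+4/5z) = 1 + z + 76/75z²
  Hence R(z) = 1 + z + 76/75z².

Need |R(x)|<1, x<0.
x=-0.96: |R|=0.9739
R=1: x+76/75x²=0 ⇒ x=−75/76=-0.9868; min R=1−1/(4·76/75)=0.7533>−1
Confirm numerically:
  x=-0.907: |R|=0.92662 <1
  x=-0.803: |R|=0.85041 <1
  x=-0.541: |R|=0.75558 <1
  x=-0.453: |R|=0.75495 <1
  x=-1.306: |R|=1.42238 >1
  x=-1.303: |R|=1.41745 >1
  x=-1.013: |R|=1.02685 >1
So |R|<1 on (-0.9868, 0).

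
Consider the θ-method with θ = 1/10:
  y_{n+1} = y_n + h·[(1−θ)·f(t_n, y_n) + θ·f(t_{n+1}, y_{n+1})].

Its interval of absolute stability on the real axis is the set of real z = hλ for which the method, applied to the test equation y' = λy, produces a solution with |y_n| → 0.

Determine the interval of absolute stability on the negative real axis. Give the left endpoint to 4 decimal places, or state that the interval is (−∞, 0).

z∈(-2.5000,0).

With y'=λy (z=hλ):
  y_{n+1} = y_n + z·[9/10·y_n + 1/10·y_{n+1}] ⇒ (1 − 1/10z)y_{n+1} = (1 + 9/10z)y_n
  R(z) = (1 + 9/10z)/(1 − 1/10z).

Boundary: |R(x)|=1, x<0.
x=-1.57: |R|=0.3570
R=−1: 1+9/10x = −1+1/10x ⇒ -4/5x=2 ⇒ x=2/(-4/5)=-2.5000
Confirm numerically:
  x=-2.296: |R|=0.86727 <1
  x=-2.042: |R|=0.69573 <1
  x=-1.756: |R|=0.49371 <1
  x=-1.755: |R|=0.49298 <1
  x=-2.933: |R|=1.26784 >1
  x=-2.893: |R|=1.24385 >1
Stable set (-2.5000, 0).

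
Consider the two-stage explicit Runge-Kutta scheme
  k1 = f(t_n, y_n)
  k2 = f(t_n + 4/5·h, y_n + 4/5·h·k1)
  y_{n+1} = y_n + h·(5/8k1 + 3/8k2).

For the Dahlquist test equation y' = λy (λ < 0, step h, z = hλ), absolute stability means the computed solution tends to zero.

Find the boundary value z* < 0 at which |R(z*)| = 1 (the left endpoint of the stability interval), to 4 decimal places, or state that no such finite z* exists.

z* = -3.3333.

Test eqn y'=λy, z=hλ:
  k1=λy_n ⇒ h·k1=z·y_n;  k2=λ(1+4/5z)y_n ⇒ h·k2=z(1+4/5z)y_n
  y_{n+1}/y_n = 1 + 5/8z + 3/8z(1+4/5z) = 1 + z + 3/10z²
  so R(z) = 1 + z + 3/10z².

Need |R(x)|<1, x<0.
x=-0.98: |R|=0.3081
R=1: x+3/10x²=0 ⇒ x=−10/3=-3.3333; min R=1−1/(4·3/10)=0.1667>−1
Confirm numerically:
  x=-2.317: |R|=0.29355 <1
  x=-2.236: |R|=0.26391 <1
  x=-1.953: |R|=0.19126 <1
  x=-3.921: |R|=1.69127 >1
  x=-3.695: |R|=1.40091 >1
Stable set (-3.3333, 0).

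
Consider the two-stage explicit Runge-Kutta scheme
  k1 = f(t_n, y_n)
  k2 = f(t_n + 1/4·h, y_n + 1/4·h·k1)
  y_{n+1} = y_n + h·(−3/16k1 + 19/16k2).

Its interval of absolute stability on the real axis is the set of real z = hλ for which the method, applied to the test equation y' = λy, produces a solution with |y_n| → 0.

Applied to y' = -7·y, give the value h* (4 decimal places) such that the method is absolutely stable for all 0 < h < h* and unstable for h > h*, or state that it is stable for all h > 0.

(-3.3684,0); λ=-7 ⇒ h* = (64/19)/7 = 0.4812.

Test eqn y'=λy, z=hλ:
  k1=λy_n ⇒ h·k1=z·y_n;  k2=λ(1+1/4z)y_n ⇒ h·k2=z(1+1/4z)y_n
  y_{n+1}/y_n = 1 − 3/16z + 19/16z(1+1/4z) = 1 + z + 19/64z²
  Hence R(z) = 1 + z + 19/64z².

Need |R(x)|<1, x<0.
x=-1.73: |R|=0.1585
R=1: x+19/64x²=0 ⇒ x=−64/19=-3.3684; min R=1−1/(4·19/64)=0.1579>−1
Confirm numerically:
  x=-3.065: |R|=0.72391 <1
  x=-2.757: |R|=0.49956 <1
  x=-1.496: |R|=0.16841 <1
  x=-3.851: |R|=1.55172 >1
  x=-3.805: |R|=1.49316 >1
  x=-3.535: |R|=1.17482 >1
Stable set (-3.3684, 0).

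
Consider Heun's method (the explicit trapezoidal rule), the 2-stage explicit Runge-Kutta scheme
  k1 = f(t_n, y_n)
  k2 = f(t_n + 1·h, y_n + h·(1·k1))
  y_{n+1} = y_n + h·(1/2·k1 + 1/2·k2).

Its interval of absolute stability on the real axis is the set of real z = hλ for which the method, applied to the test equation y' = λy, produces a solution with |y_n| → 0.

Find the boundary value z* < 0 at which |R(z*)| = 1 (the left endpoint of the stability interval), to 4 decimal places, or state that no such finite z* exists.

left endpoint -2.0000.

With y'=λy (z=hλ):
  order 2, 2-stage ⇒ R(z)=1+z+z^2/2
  (e.g. R(-1.54)=0.64580, |R|=0.64580)

Need |R(x)|<1, x<0.
x=-1.54: |R|=0.6458
|R(-1.88)|=0.8872 |R(-1.59)|=0.6741 |R(-0.91)|=0.5041
Bisect:
  x_lo=-2.6878 |R|=1.9244  x_hi=-0.1150 |R|=0.8916
  mid=-1.40141 |R|=0.58056 →hi
  mid=-2.04461 |R|=1.04561 →lo
  mid=-1.72301 |R|=0.76137 →hi
  mid=-1.88381 |R|=0.89056 →hi
  mid=-1.96421 |R|=0.96485 →hi
  mid=-2.00441 |R|=1.00442 →lo
  mid=-1.98431 |R|=0.98444 →hi
  mid=-1.99436 |R|=0.99438 →hi
  mid=-1.99939 |R|=0.99939 →hi
  mid=-2.00190 |R|=1.00190 →lo
  ...
  [-2.00002,-1.99986] ⇒ x*=-2.0000
Stable set (-2.0000, 0).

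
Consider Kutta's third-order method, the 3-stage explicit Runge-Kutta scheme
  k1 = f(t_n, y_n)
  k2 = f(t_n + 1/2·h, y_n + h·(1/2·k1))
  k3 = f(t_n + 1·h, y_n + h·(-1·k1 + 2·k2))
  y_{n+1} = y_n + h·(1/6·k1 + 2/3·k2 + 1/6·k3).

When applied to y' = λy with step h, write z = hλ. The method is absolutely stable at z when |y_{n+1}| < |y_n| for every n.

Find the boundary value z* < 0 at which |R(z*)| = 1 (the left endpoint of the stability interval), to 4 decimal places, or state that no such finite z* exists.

z* = -2.5127.

Test eqn y'=λy, z=hλ:
  order 3, 3-stage ⇒ R(z)=1+z+z^2/2+z^3/6
  (e.g. R(-1.52)=0.04990, |R|=0.04990)

Solve |R(x)|<1 on ℝ⁻.
x=-1.52: |R|=0.0499
|R(-2.55)|=1.0623 |R(-2.11)|=0.4496 |R(-0.89)|=0.3886
Bisect:
  x_lo=-2.9330 |R|=1.8369  x_hi=-0.2549 |R|=0.7748
  mid=-1.59394 |R|=0.00144 →hi
  mid=-2.26347 |R|=0.63456 →hi
  mid=-2.59823 |R|=1.14619 →lo
  mid=-2.43085 |R|=0.87033 →hi
  mid=-2.51454 |R|=1.00295 →lo
  mid=-2.47269 |R|=0.93535 →hi
  mid=-2.49362 |R|=0.96882 →hi
  mid=-2.50408 |R|=0.98581 →hi
  mid=-2.50931 |R|=0.99436 →hi
  mid=-2.51192 |R|=0.99865 →hi
  ...
  [-2.51291,-2.51274] ⇒ x*=-2.5127
Stable set (-2.5127, 0).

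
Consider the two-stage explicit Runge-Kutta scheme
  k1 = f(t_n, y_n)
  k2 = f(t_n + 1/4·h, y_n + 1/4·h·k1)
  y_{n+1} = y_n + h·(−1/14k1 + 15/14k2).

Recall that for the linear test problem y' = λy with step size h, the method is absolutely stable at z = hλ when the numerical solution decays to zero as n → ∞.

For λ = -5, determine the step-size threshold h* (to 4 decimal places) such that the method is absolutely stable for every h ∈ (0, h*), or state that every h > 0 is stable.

Test eqn y'=λy, z=hλ:
  k1=λy_n ⇒ h·k1=z·y_n;  k2=λ(1+1/4z)y_n ⇒ h·k2=z(1+1/4z)y_n
  y_{n+1}/y_n = 1 − 1/14z + 15/14z(1+1/4z) = 1 + z + 15/56z²
  Hence R(z) = 1 + z + 15/56z².

Need |R(x)|<1, x<0.
x=-0.54: |R|=0.5381
R=1: x+15/56x²=0 ⇒ x=−56/15=-3.7333; min R=1−1/(4·15/56)=0.0667>−1
Confirm numerically:
  x=-2.893: |R|=0.34882 <1
  x=-1.755: |R|=0.07001 <1
  x=-1.723: |R|=0.07220 <1
  x=-4.216: |R|=1.54507 >1
  x=-4.117: |R|=1.42310 >1
Stable set (-3.7333, 0).

(-3.7333,0); λ=-5 ⇒ h* = (56/15)/5 = 0.7467.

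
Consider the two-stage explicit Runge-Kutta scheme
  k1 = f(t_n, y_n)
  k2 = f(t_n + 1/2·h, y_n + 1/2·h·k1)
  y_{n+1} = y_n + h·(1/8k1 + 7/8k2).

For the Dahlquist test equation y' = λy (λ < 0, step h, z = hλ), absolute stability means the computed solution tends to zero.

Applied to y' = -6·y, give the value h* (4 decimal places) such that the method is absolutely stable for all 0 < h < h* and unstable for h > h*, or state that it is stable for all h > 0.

On y'=λy, z=hλ:
  k1=λy_n ⇒ h·k1=z·y_n;  k2=λ(1+1/2z)y_n ⇒ h·k2=z(1+1/2z)y_n
  y_{n+1}/y_n = 1 + 1/8z + 7/8z(1+1/2z) = 1 + z + 7/16z²
  R(z) = 1 + z + 7/16z².

Solve |R(x)|<1 on ℝ⁻.
x=-1.26: |R|=0.4346
R=1: x+7/16x²=0 ⇒ x=−16/7=-2.2857; min R=1−1/(4·7/16)=0.4286>−1
Confirm numerically:
  x=-1.783: |R|=0.60785 <1
  x=-1.737: |R|=0.58301 <1
  x=-1.486: |R|=0.48009 <1
  x=-2.840: |R|=1.68870 >1
  x=-2.495: |R|=1.22845 >1
Stable set (-2.2857, 0).

(-2.2857,0); λ=-6 ⇒ h* = (16/7)/6 = 0.3810.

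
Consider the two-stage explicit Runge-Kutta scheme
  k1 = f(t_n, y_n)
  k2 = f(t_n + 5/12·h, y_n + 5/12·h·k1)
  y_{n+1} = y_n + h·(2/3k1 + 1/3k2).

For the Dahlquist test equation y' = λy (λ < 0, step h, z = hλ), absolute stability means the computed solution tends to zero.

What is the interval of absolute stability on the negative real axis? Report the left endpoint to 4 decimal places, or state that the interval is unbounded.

(-7.2000, 0).

Set f=λy, z=hλ:
  k1=λy_n ⇒ h·k1=z·y_n;  k2=λ(1+5/12z)y_n ⇒ h·k2=z(1+5/12z)y_n
  y_{n+1}/y_n = 1 + 2/3z + 1/3z(1+5/12z) = 1 + z + 5/36z²
  ⇒ R(z) = 1 + z + 5/36z².

Solve |R(x)|<1 on ℝ⁻.
x=-0.91: |R|=0.2050
R=1: x+5/36x²=0 ⇒ x=−36/5=-7.2000; min R=1−1/(4·5/36)=-0.8000>−1
Confirm numerically:
  x=-6.006: |R|=0.00401 <1
  x=-5.364: |R|=0.36782 <1
  x=-5.235: |R|=0.42872 <1
  x=-3.243: |R|=0.78230 <1
  x=-7.514: |R|=1.32769 >1
  x=-7.372: |R|=1.17611 >1
  x=-7.240: |R|=1.04022 >1
So |R|<1 on (-7.2000, 0).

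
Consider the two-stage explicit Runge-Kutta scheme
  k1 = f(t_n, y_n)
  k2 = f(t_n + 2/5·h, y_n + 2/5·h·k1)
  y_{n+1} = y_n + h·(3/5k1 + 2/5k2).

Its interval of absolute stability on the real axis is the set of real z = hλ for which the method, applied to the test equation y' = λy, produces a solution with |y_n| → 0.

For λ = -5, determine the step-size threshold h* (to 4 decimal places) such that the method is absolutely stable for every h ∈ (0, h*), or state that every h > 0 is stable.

Test eqn y'=λy, z=hλ:
  k1=λy_n ⇒ h·k1=z·y_n;  k2=λ(1+2/5z)y_n ⇒ h·k2=z(1+2/5z)y_n
  y_{n+1}/y_n = 1 + 3/5z + 2/5z(1+2/5z) = 1 + z + 4/25z²
  R(z) = 1 + z + 4/25z².

Boundary: |R(x)|=1, x<0.
x=-0.37: |R|=0.6519
R=1: x+4/25x²=0 ⇒ x=−25/4=-6.2500; min R=1−1/(4·4/25)=-0.5625>−1
Confirm numerically:
  x=-5.047: |R|=0.02855 <1
  x=-4.704: |R|=0.16358 <1
  x=-4.543: |R|=0.24078 <1
  x=-3.756: |R|=0.49879 <1
  x=-6.614: |R|=1.38520 >1
  x=-6.535: |R|=1.29800 >1
Stable set (-6.2500, 0).

(-6.2500,0); λ=-5 ⇒ h* = (25/4)/5 = 1.2500.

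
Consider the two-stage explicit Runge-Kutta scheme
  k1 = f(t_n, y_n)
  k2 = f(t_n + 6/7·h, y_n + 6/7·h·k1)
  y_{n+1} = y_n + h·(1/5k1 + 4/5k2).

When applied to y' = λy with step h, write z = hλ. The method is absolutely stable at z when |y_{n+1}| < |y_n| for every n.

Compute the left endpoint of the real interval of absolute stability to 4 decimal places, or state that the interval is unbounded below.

Test eqn y'=λy, z=hλ:
  k1=λy_n ⇒ h·k1=z·y_n;  k2=λ(1+6/7z)y_n ⇒ h·k2=z(1+6/7z)y_n
  y_{n+1}/y_n = 1 + 1/5z + 4/5z(1+6/7z) = 1 + z + 24/35z²
  Hence R(z) = 1 + z + 24/35z².

Need |R(x)|<1, x<0.
x=-1.79: |R|=1.4071
R=1: x+24/35x²=0 ⇒ x=−35/24=-1.4583; min R=1−1/(4·24/35)=0.6354>−1
Confirm numerically:
  x=-1.250: |R|=0.82143 <1
  x=-1.154: |R|=0.75918 <1
  x=-0.699: |R|=0.63604 <1
  x=-1.969: |R|=1.68949 >1
  x=-1.934: |R|=1.63082 >1
  x=-1.609: |R|=1.16623 >1
Stable set (-1.4583, 0).

z* = -1.4583.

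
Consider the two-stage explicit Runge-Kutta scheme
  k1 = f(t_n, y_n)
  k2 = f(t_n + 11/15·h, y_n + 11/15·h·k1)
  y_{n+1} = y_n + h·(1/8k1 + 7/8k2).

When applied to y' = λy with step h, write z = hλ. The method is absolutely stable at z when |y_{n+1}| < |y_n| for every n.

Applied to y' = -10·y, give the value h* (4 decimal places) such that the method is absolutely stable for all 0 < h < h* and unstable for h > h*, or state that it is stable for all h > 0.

With y'=λy (z=hλ):
  k1=λy_n ⇒ h·k1=z·y_n;  k2=λ(1+11/15z)y_n ⇒ h·k2=z(1+11/15z)y_n
  y_{n+1}/y_n = 1 + 1/8z + 7/8z(1+11/15z) = 1 + z + 77/120z²
  Hence R(z) = 1 + z + 77/120z².

Solve |R(x)|<1 on ℝ⁻.
x=-1.72: |R|=1.1783
R=1: x+77/120x²=0 ⇒ x=−120/77=-1.5584; min R=1−1/(4·77/120)=0.6104>−1
Confirm numerically:
  x=-1.396: |R|=0.85449 <1
  x=-1.230: |R|=0.74078 <1
  x=-0.804: |R|=0.61078 <1
  x=-0.694: |R|=0.61505 <1
  x=-1.793: |R|=1.26986 >1
  x=-1.714: |R|=1.17109 >1
Interval (-1.5584, 0).

(-1.5584,0); λ=-10 ⇒ h* = (120/77)/10 = 0.1558.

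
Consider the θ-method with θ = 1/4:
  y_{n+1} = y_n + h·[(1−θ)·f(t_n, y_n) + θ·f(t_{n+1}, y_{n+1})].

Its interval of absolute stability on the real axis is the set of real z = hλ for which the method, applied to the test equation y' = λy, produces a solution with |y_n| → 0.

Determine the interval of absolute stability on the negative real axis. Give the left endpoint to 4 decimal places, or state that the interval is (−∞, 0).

With y'=λy (z=hλ):
  y_{n+1} = y_n + z·[3/4·y_n + 1/4·y_{n+1}] ⇒ (1 − 1/4z)y_{n+1} = (1 + 3/4z)y_n
  Hence R(z) = (1 + 3/4z)/(1 − 1/4z).

Find x<0 with |R(x)|<1.
x=-0.9: |R|=0.2653
R=−1: 1+3/4x = −1+1/4x ⇒ -1/2x=2 ⇒ x=2/(-1/2)=-4.0000
Confirm numerically:
  x=-2.635: |R|=0.58855 <1
  x=-2.331: |R|=0.47275 <1
  x=-2.026: |R|=0.34484 <1
  x=-4.448: |R|=1.10606 >1
  x=-4.371: |R|=1.08864 >1
  x=-4.369: |R|=1.08818 >1
Interval (-4.0000, 0).

z∈(-4.0000,0).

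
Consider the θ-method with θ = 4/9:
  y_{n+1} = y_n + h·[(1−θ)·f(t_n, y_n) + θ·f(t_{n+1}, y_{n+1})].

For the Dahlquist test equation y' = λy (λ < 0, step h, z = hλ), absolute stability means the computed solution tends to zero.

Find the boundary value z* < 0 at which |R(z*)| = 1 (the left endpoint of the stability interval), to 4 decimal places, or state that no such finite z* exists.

Set f=λy, z=hλ:
  y_{n+1} = y_n + z·[5/9·y_n + 4/9·y_{n+1}] ⇒ (1 − 4/9z)y_{n+1} = (1 + 5/9z)y_n
  so R(z) = (1 + 5/9z)/(1 − 4/9z).

Need |R(x)|<1, x<0.
x=-0.73: |R|=0.4488
R=−1: 1+5/9x = −1+4/9x ⇒ -1/9x=2 ⇒ x=2/(-1/9)=-18.0000
Confirm numerically:
  x=-16.646: |R|=0.98209 <1
  x=-15.771: |R|=0.96908 <1
  x=-12.411: |R|=0.90470 <1
  x=-10.098: |R|=0.84001 <1
  x=-18.484: |R|=1.00584 >1
  x=-18.407: |R|=1.00493 >1
  x=-18.304: |R|=1.00370 >1
Interval (-18.0000, 0).

left endpoint -18.0000.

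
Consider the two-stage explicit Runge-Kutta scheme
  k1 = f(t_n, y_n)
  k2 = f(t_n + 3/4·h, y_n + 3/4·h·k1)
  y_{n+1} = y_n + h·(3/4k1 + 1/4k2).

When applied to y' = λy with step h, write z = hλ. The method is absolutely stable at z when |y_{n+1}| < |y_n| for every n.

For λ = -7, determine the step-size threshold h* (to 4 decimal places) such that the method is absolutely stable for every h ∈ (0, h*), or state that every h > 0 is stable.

(-5.3333,0); λ=-7 ⇒ h* = (16/3)/7 = 0.7619.

Set f=λy, z=hλ:
  k1=λy_n ⇒ h·k1=z·y_n;  k2=λ(1+3/4z)y_n ⇒ h·k2=z(1+3/4z)y_n
  y_{n+1}/y_n = 1 + 3/4z + 1/4z(1+3/4z) = 1 + z + 3/16z²
  R(z) = 1 + z + 3/16z².

Boundary: |R(x)|=1, x<0.
x=-0.95: |R|=0.2192
R=1: x+3/16x²=0 ⇒ x=−16/3=-5.3333; min R=1−1/(4·3/16)=-0.3333>−1
Confirm numerically:
  x=-5.077: |R|=0.75599 <1
  x=-3.870: |R|=0.06183 <1
  x=-2.479: |R|=0.32673 <1
  x=-5.933: |R|=1.66709 >1
  x=-5.717: |R|=1.41127 >1
  x=-5.425: |R|=1.09324 >1
Stable set (-5.3333, 0).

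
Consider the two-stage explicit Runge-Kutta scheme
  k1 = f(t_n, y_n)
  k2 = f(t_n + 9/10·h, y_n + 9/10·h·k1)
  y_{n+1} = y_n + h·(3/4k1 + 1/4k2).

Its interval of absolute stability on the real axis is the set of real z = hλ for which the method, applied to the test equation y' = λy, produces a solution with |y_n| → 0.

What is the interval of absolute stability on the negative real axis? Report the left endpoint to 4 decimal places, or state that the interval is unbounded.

(-4.4444, 0).

With y'=λy (z=hλ):
  k1=λy_n ⇒ h·k1=z·y_n;  k2=λ(1+9/10z)y_n ⇒ h·k2=z(1+9/10z)y_n
  y_{n+1}/y_n = 1 + 3/4z + 1/4z(1+9/10z) = 1 + z + 9/40z²
  Hence R(z) = 1 + z + 9/40z².

Boundary: |R(x)|=1, x<0.
x=-1.73: |R|=0.0566
R=1: x+9/40x²=0 ⇒ x=−40/9=-4.4444; min R=1−1/(4·9/40)=-0.1111>−1
Confirm numerically:
  x=-4.182: |R|=0.75305 <1
  x=-3.226: |R|=0.11559 <1
  x=-2.051: |R|=0.10451 <1
  x=-4.966: |R|=1.58276 >1
  x=-4.768: |R|=1.34711 >1
  x=-4.722: |R|=1.29489 >1
So |R|<1 on (-4.4444, 0).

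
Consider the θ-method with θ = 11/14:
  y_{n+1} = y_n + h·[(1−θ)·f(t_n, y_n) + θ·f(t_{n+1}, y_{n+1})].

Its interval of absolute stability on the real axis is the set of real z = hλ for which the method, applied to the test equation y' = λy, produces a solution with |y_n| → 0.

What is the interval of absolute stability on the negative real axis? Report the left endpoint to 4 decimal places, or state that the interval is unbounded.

interval (−∞, 0).

Set f=λy, z=hλ:
  y_{n+1} = y_n + z·[3/14·y_n + 11/14·y_{n+1}] ⇒ (1 − 11/14z)y_{n+1} = (1 + 3/14z)y_n
  R(z) = (1 + 3/14z)/(1 − 11/14z).

Need |R(x)|<1, x<0.
x=-0.81: |R|=0.5050
x=-2: |R|=0.2222
x=-10: |R|=0.1290
x=-100: |R|=0.2567
θ=11/14≥1/2 ⇒ |1+3/14x|<|1−11/14x| ∀x<0 ⇒ stable on all of ℝ⁻.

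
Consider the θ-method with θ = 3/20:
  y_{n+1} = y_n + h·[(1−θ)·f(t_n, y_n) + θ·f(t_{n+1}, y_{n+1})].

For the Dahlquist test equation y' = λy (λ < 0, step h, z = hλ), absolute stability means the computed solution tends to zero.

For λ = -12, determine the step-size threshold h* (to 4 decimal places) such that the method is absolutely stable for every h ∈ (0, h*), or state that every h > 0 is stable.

(-2.8571,0); λ=-12 ⇒ h* = (20/7)/12 = 0.2381.

On y'=λy, z=hλ:
  y_{n+1} = y_n + z·[17/20·y_n + 3/20·y_{n+1}] ⇒ (1 − 3/20z)y_{n+1} = (1 + 17/20z)y_n
  so R(z) = (1 + 17/20z)/(1 − 3/20z).

Solve |R(x)|<1 on ℝ⁻.
x=-1.8: |R|=0.4173
R=−1: 1+17/20x = −1+3/20x ⇒ -7/10x=2 ⇒ x=2/(-7/10)=-2.8571
Confirm numerically:
  x=-2.390: |R|=0.75929 <1
  x=-2.180: |R|=0.64280 <1
  x=-1.960: |R|=0.51468 <1
  x=-1.434: |R|=0.18015 <1
  x=-3.411: |R|=1.25647 >1
  x=-3.016: |R|=1.07656 >1
  x=-2.995: |R|=1.06659 >1
So |R|<1 on (-2.8571, 0).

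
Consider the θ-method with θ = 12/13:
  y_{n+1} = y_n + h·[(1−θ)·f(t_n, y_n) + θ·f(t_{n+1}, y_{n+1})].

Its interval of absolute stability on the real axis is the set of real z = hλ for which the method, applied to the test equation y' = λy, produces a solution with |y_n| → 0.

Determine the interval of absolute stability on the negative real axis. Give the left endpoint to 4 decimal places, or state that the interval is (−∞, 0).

On y'=λy, z=hλ:
  y_{n+1} = y_n + z·[1/13·y_n + 12/13·y_{n+1}] ⇒ (1 − 12/13z)y_{n+1} = (1 + 1/13z)y_n
  Hence R(z) = (1 + 1/13z)/(1 − 12/13z).

Boundary: |R(x)|=1, x<0.
x=-0.31: |R|=0.7590
x=-2: |R|=0.2973
x=-10: |R|=0.0226
x=-100: |R|=0.0717
θ=12/13≥1/2 ⇒ |1+1/13x|<|1−12/13x| ∀x<0 ⇒ unbounded interval.

unbounded; (−∞, 0).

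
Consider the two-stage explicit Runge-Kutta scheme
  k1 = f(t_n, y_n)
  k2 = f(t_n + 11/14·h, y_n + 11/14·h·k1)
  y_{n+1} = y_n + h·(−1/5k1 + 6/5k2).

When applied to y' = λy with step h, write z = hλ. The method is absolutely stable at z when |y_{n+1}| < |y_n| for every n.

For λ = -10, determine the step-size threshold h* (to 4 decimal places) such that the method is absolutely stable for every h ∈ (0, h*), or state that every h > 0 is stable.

Set f=λy, z=hλ:
  k1=λy_n ⇒ h·k1=z·y_n;  k2=λ(1+11/14z)y_n ⇒ h·k2=z(1+11/14z)y_n
  y_{n+1}/y_n = 1 − 1/5z + 6/5z(1+11/14z) = 1 + z + 33/35z²
  Hence R(z) = 1 + z + 33/35z².

Solve |R(x)|<1 on ℝ⁻.
x=-0.43: |R|=0.7443
R=1: x+33/35x²=0 ⇒ x=−35/33=-1.0606; min R=1−1/(4·33/35)=0.7348>−1
Confirm numerically:
  x=-0.940: |R|=0.89311 <1
  x=-0.492: |R|=0.73623 <1
  x=-0.450: |R|=0.74093 <1
  x=-1.478: |R|=1.58166 >1
  x=-1.472: |R|=1.57097 >1
  x=-1.209: |R|=1.16916 >1
Interval (-1.0606, 0).

(-1.0606,0); λ=-10 ⇒ h* = (35/33)/10 = 0.1061.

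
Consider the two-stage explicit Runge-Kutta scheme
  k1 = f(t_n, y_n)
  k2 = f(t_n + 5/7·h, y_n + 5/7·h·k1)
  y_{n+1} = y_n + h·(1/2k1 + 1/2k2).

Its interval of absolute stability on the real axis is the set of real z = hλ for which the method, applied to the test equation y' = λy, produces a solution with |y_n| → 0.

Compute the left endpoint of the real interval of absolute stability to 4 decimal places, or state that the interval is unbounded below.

z* = -2.8000.

With y'=λy (z=hλ):
  k1=λy_n ⇒ h·k1=z·y_n;  k2=λ(1+5/7z)y_n ⇒ h·k2=z(1+5/7z)y_n
  y_{n+1}/y_n = 1 + 1/2z + 1/2z(1+5/7z) = 1 + z + 5/14z²
  so R(z) = 1 + z + 5/14z².

Boundary: |R(x)|=1, x<0.
x=-1.78: |R|=0.3516
R=1: x+5/14x²=0 ⇒ x=−14/5=-2.8000; min R=1−1/(4·5/14)=0.3000>−1
Confirm numerically:
  x=-2.656: |R|=0.86341 <1
  x=-2.296: |R|=0.58672 <1
  x=-2.073: |R|=0.46176 <1
  x=-1.605: |R|=0.31501 <1
  x=-3.136: |R|=1.37632 >1
  x=-2.866: |R|=1.06756 >1
  x=-2.830: |R|=1.03032 >1
So |R|<1 on (-2.8000, 0).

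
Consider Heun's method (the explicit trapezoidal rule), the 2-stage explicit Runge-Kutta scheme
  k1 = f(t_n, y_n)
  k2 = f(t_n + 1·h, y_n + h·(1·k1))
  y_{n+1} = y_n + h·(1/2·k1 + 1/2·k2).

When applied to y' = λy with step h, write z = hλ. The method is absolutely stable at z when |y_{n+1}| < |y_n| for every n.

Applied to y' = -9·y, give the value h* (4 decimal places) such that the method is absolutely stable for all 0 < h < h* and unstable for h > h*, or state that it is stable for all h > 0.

With y'=λy (z=hλ):
  order 2, 2-stage ⇒ R(z)=1+z+z^2/2
  (e.g. R(-0.51)=0.62005, |R|=0.62005)

Need |R(x)|<1, x<0.
x=-0.51: |R|=0.6200
|R(-2.07)|=1.0724 |R(-1.04)|=0.5008 |R(-0.69)|=0.5481
Bisect:
  x_lo=-2.4434 |R|=1.5416  x_hi=-0.1416 |R|=0.8684
  mid=-1.29248 |R|=0.54277 →hi
  mid=-1.86792 |R|=0.87664 →hi
  mid=-2.15564 |R|=1.16775 →lo
  mid=-2.01178 |R|=1.01185 →lo
  mid=-1.93985 |R|=0.94166 →hi
  mid=-1.97582 |R|=0.97611 →hi
  mid=-1.99380 |R|=0.99382 →hi
  mid=-2.00279 |R|=1.00279 →lo
  mid=-1.99829 |R|=0.99830 →hi
  ...
  [-2.00012,-1.99998] ⇒ x*=-2.0000
Interval (-2.0000, 0).

(-2.0000,0); λ=-9 ⇒ h* = 0.2222.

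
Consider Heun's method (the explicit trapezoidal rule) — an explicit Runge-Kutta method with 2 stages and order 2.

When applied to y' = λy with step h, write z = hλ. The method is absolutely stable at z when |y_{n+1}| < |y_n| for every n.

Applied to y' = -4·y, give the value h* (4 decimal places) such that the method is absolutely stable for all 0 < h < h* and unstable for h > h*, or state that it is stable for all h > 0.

On y'=λy, z=hλ:
  order 2, 2-stage ⇒ R(z)=1+z+z^2/2
  (e.g. R(-0.76)=0.52880, |R|=0.52880)

Find x<0 with |R(x)|<1.
x=-0.76: |R|=0.5288
|R(-2.35)|=1.4113 |R(-1.97)|=0.9704 |R(-0.69)|=0.5481
Bisect:
  x_lo=-2.3005 |R|=1.3456  x_hi=-0.1694 |R|=0.8449
  mid=-1.23495 |R|=0.52760 →hi
  mid=-1.76770 |R|=0.79468 →hi
  mid=-2.03408 |R|=1.03466 →lo
  mid=-1.90089 |R|=0.90580 →hi
  mid=-1.96748 |R|=0.96801 →hi
  mid=-2.00078 |R|=1.00078 →lo
  mid=-1.98413 |R|=0.98426 →hi
  mid=-1.99245 |R|=0.99248 →hi
  mid=-1.99662 |R|=0.99662 →hi
  ...
  [-2.00013,-2.00000] ⇒ x*=-2.0000
Stable set (-2.0000, 0).

(-2.0000,0); λ=-4 ⇒ h* = 0.5000.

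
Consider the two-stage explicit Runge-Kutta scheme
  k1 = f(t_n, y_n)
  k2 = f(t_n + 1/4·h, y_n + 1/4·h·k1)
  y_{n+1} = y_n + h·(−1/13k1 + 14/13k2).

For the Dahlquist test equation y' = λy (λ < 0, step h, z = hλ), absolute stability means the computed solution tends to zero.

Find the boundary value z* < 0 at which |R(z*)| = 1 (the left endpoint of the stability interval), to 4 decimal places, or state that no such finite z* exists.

Set f=λy, z=hλ:
  k1=λy_n ⇒ h·k1=z·y_n;  k2=λ(1+1/4z)y_n ⇒ h·k2=z(1+1/4z)y_n
  y_{n+1}/y_n = 1 − 1/13z + 14/13z(1+1/4z) = 1 + z + 7/26z²
  Hence R(z) = 1 + z + 7/26z².

Need |R(x)|<1, x<0.
x=-0.9: |R|=0.3181
R=1: x+7/26x²=0 ⇒ x=−26/7=-3.7143; min R=1−1/(4·7/26)=0.0714>−1
Confirm numerically:
  x=-3.272: |R|=0.61038 <1
  x=-2.262: |R|=0.11556 <1
  x=-1.802: |R|=0.07225 <1
  x=-1.660: |R|=0.08189 <1
  x=-3.968: |R|=1.27104 >1
  x=-3.950: |R|=1.25067 >1
Interval (-3.7143, 0).

left endpoint -3.7143.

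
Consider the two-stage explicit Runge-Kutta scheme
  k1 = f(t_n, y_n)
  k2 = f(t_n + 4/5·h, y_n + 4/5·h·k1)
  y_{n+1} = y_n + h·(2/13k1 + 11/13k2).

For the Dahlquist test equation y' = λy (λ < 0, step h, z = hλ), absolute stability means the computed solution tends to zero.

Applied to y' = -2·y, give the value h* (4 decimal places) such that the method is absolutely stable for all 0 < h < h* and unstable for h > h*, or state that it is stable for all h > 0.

(-1.4773,0); λ=-2 ⇒ h* = (65/44)/2 = 0.7386.

Set f=λy, z=hλ:
  k1=λy_n ⇒ h·k1=z·y_n;  k2=λ(1+4/5z)y_n ⇒ h·k2=z(1+4/5z)y_n
  y_{n+1}/y_n = 1 + 2/13z + 11/13z(1+4/5z) = 1 + z + 44/65z²
  Hence R(z) = 1 + z + 44/65z².

Boundary: |R(x)|=1, x<0.
x=-0.35: |R|=0.7329
R=1: x+44/65x²=0 ⇒ x=−65/44=-1.4773; min R=1−1/(4·44/65)=0.6307>−1
Confirm numerically:
  x=-1.237: |R|=0.79881 <1
  x=-0.753: |R|=0.63082 <1
  x=-0.709: |R|=0.63128 <1
  x=-1.712: |R|=1.27202 >1
  x=-1.678: |R|=1.22800 >1
Stable set (-1.4773, 0).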